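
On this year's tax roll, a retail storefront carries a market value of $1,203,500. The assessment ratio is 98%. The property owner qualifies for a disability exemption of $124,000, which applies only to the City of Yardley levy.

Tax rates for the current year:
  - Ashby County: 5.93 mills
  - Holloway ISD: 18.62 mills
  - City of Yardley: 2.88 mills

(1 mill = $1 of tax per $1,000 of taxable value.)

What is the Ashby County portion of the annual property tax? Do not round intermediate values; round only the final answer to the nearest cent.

Assessed value = $1,203,500 × 0.98 = $1,179,430
Ashby County taxable value = $1,179,430 (exemption does not apply)
Ashby County levy = $1,179,430 × 0.00593 = $6,994.0199

$6,994.02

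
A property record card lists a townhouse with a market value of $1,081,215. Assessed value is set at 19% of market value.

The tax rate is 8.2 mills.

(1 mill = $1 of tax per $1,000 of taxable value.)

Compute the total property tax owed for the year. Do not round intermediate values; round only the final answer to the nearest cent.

Assessed value = $1,081,215 × 0.19 = $205,430.85
Tax = $205,430.85 × 0.0082 = $1,684.53297

$1,684.53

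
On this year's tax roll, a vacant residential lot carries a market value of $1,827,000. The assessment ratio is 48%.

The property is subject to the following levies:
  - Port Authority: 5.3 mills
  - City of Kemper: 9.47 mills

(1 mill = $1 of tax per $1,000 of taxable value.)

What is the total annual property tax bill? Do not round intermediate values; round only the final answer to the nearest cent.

$12,952.70

Assessed value = $1,827,000 × 0.48 = $876,960
Port Authority: $876,960 × 0.0053 = $4,647.888
City of Kemper: $876,960 × 0.00947 = $8,304.8112
Total = $4,647.888 + $8,304.8112 = $12,952.6992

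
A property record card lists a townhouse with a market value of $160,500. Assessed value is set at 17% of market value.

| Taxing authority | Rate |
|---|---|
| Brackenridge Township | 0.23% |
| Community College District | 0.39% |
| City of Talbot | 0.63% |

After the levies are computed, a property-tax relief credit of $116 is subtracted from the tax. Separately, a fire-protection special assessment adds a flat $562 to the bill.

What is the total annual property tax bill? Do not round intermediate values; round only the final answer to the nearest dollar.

Assessed value = $160,500 × 0.17 = $27,285
Brackenridge Township: $27,285 × 0.0023 = $62.7555
Community College District: $27,285 × 0.0039 = $106.4115
City of Talbot: $27,285 × 0.0063 = $171.8955
Levies subtotal = $341.0625
After credit = $341.0625 − $116 = $225.0625
Total = $225.0625 + $562 = $787.0625

$787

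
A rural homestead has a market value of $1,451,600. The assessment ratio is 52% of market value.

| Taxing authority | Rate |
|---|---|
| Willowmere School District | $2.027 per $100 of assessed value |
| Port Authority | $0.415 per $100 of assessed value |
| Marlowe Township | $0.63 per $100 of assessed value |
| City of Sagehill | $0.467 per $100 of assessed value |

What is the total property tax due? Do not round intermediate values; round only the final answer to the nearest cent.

Assessed value = $1,451,600 × 0.52 = $754,832
Willowmere School District: $754,832 × 0.02027 = $15,300.44464
Port Authority: $754,832 × 0.00415 = $3,132.5528
Marlowe Township: $754,832 × 0.0063 = $4,755.4416
City of Sagehill: $754,832 × 0.00467 = $3,525.06544
Total = $15,300.44464 + $3,132.5528 + $4,755.4416 + $3,525.06544 = $26,713.50448

$26,713.50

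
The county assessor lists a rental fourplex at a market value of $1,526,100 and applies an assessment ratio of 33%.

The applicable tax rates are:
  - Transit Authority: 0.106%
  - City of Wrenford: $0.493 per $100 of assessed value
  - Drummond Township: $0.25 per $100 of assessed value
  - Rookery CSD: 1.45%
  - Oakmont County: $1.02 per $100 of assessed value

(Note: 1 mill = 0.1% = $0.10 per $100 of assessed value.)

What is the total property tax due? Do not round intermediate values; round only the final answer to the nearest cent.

Assessed value = $1,526,100 × 0.33 = $503,613
Transit Authority: $503,613 × 0.00106 = $533.82978
City of Wrenford: $503,613 × 0.00493 = $2,482.81209
Drummond Township: $503,613 × 0.0025 = $1,259.0325
Rookery CSD: $503,613 × 0.0145 = $7,302.3885
Oakmont County: $503,613 × 0.0102 = $5,136.8526
Total = $16,714.91547

$16,714.92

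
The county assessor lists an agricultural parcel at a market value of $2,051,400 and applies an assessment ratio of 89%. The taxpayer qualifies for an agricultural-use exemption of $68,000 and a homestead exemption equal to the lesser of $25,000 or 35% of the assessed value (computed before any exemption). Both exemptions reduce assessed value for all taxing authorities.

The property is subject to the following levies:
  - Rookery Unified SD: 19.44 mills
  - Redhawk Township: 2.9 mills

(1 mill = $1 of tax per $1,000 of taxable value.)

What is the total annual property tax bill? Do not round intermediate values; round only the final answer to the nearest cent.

Assessed value = $2,051,400 × 0.89 = $1,825,746
Homestead exemption = min($25,000, 35% × $1,825,746) = min($25,000, $639,011.1) = $25,000 (dollar cap binds)
Taxable value = $1,825,746 − $68,000 − $25,000 = $1,732,746
Rookery Unified SD: $1,732,746 × 0.01944 = $33,684.58224
Redhawk Township: $1,732,746 × 0.0029 = $5,024.9634
Total = $38,709.54564

$38,709.55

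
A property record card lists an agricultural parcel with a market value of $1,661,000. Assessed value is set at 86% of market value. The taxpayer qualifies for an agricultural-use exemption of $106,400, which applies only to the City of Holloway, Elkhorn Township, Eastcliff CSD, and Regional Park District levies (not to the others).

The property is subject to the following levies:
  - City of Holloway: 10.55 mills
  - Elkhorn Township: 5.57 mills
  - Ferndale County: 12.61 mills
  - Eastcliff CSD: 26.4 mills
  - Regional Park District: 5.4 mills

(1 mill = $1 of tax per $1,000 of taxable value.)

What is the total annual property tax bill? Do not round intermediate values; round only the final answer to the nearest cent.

$81,366.00

Assessed value = $1,661,000 × 0.86 = $1,428,460
City of Holloway: ($1,428,460 − $106,400) × 0.01055 = $1,322,060 × 0.01055 = $13,947.733
Elkhorn Township: ($1,428,460 − $106,400) × 0.00557 = $1,322,060 × 0.00557 = $7,363.8742
Ferndale County: $1,428,460 × 0.01261 = $18,012.8806
Eastcliff CSD: ($1,428,460 − $106,400) × 0.0264 = $1,322,060 × 0.0264 = $34,902.384
Regional Park District: ($1,428,460 − $106,400) × 0.0054 = $1,322,060 × 0.0054 = $7,139.124
Total = $81,365.9958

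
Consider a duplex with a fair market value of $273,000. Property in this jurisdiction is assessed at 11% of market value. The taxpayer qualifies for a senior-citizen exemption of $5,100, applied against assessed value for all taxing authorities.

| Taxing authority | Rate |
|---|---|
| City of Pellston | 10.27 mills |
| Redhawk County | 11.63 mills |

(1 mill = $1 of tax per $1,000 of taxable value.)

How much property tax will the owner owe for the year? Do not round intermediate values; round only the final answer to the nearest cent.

$545.97

Assessed value = $273,000 × 0.11 = $30,030
Taxable value = $30,030 − $5,100 = $24,930
City of Pellston: $24,930 × 0.01027 = $256.0311
Redhawk County: $24,930 × 0.01163 = $289.9359
Total = $256.0311 + $289.9359 = $545.967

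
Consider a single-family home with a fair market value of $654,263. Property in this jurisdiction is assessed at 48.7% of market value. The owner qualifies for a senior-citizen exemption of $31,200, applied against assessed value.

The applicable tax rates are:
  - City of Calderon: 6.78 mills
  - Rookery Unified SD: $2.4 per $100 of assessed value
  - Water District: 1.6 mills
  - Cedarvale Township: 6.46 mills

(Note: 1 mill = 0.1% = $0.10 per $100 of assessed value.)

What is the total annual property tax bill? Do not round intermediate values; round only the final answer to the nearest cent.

$11,163.63

Assessed value = $654,263 × 0.487 = $318,626.081
Taxable value = $318,626.081 − $31,200 = $287,426.081
City of Calderon: $287,426.081 × 0.00678 = $1,948.74882918
Rookery Unified SD: $287,426.081 × 0.024 = $6,898.225944
Water District: $287,426.081 × 0.0016 = $459.8817296
Cedarvale Township: $287,426.081 × 0.00646 = $1,856.77248326
Total = $11,163.62898604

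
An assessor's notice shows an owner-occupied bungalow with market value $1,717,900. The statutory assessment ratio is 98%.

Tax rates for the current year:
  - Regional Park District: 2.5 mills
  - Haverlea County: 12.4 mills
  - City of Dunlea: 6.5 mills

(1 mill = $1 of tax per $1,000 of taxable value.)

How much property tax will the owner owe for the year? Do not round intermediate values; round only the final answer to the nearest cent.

$36,027.80

Assessed value = $1,717,900 × 0.98 = $1,683,542
Regional Park District: $1,683,542 × 0.0025 = $4,208.855
Haverlea County: $1,683,542 × 0.0124 = $20,875.9208
City of Dunlea: $1,683,542 × 0.0065 = $10,943.023
Total = $4,208.855 + $20,875.9208 + $10,943.023 = $36,027.7988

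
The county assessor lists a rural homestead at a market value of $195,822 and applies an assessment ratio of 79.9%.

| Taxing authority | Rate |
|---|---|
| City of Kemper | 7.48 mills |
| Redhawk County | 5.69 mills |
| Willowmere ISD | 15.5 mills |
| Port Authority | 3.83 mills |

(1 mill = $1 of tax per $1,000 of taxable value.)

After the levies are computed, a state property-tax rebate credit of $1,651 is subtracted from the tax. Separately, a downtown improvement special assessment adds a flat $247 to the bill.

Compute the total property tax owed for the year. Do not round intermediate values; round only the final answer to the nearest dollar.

Assessed value = $195,822 × 0.799 = $156,461.778
City of Kemper: $156,461.778 × 0.00748 = $1,170.33409944
Redhawk County: $156,461.778 × 0.00569 = $890.26751682
Willowmere ISD: $156,461.778 × 0.0155 = $2,425.157559
Port Authority: $156,461.778 × 0.00383 = $599.24860974
Levies subtotal = $5,085.007785
After credit = $5,085.007785 − $1,651 = $3,434.007785
Total = $3,434.007785 + $247 = $3,681.007785

$3,681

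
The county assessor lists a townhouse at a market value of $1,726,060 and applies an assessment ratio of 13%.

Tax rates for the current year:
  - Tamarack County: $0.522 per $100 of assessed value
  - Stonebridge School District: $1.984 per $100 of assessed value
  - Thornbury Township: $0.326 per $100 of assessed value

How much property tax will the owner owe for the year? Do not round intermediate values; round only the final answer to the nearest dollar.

$6,355

Assessed value = $1,726,060 × 0.13 = $224,387.8
Tamarack County: $224,387.8 × 0.00522 = $1,171.304316
Stonebridge School District: $224,387.8 × 0.01984 = $4,451.853952
Thornbury Township: $224,387.8 × 0.00326 = $731.504228
Total = $1,171.304316 + $4,451.853952 + $731.504228 = $6,354.662496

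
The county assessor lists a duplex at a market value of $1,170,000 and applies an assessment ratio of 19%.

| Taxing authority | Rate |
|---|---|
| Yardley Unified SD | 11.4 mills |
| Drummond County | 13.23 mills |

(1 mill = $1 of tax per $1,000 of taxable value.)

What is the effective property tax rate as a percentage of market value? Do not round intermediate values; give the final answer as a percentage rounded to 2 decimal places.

0.47%

Assessed value = $1,170,000 × 0.19 = $222,300
Yardley Unified SD: $222,300 × 0.0114 = $2,534.22
Drummond County: $222,300 × 0.01323 = $2,941.029
Total tax = $5,475.249
Effective rate = $5,475.249 ÷ $1,170,000 = 0.47% of market value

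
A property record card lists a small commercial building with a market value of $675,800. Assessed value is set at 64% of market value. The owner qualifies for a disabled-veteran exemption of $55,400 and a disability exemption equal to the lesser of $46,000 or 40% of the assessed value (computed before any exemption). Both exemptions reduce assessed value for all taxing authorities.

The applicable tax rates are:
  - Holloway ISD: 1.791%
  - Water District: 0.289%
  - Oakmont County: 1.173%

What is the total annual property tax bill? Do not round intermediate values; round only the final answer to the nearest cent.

Assessed value = $675,800 × 0.64 = $432,512
Disability exemption = min($46,000, 40% × $432,512) = min($46,000, $173,004.8) = $46,000 (dollar cap binds)
Taxable value = $432,512 − $55,400 − $46,000 = $331,112
Holloway ISD: $331,112 × 0.01791 = $5,930.21592
Water District: $331,112 × 0.00289 = $956.91368
Oakmont County: $331,112 × 0.01173 = $3,883.94376
Total = $10,771.07336

$10,771.07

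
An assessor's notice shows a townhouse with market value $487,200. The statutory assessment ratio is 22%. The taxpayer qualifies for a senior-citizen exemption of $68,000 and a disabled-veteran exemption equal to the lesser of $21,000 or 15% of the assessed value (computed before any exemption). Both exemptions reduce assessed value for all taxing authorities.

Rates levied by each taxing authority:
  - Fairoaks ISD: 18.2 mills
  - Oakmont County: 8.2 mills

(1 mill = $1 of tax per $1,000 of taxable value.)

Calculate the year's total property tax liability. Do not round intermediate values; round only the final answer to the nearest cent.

$610.01

Assessed value = $487,200 × 0.22 = $107,184
Disabled-veteran exemption = min($21,000, 15% × $107,184) = min($21,000, $16,077.6) = $16,077.6 (percentage binds)
Taxable value = $107,184 − $68,000 − $16,077.6 = $23,106.4
Fairoaks ISD: $23,106.4 × 0.0182 = $420.53648
Oakmont County: $23,106.4 × 0.0082 = $189.47248
Total = $610.00896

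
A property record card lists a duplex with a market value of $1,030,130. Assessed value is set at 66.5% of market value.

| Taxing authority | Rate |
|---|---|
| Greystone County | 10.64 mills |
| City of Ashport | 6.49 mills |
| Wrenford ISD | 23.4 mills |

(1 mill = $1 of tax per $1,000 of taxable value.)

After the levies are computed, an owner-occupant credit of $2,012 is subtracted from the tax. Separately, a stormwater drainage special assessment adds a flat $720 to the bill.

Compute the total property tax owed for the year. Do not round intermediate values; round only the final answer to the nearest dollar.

Assessed value = $1,030,130 × 0.665 = $685,036.45
Greystone County: $685,036.45 × 0.01064 = $7,288.787828
City of Ashport: $685,036.45 × 0.00649 = $4,445.8865605
Wrenford ISD: $685,036.45 × 0.0234 = $16,029.85293
Levies subtotal = $27,764.5273185
After credit = $27,764.5273185 − $2,012 = $25,752.5273185
Total = $25,752.5273185 + $720 = $26,472.5273185

$26,473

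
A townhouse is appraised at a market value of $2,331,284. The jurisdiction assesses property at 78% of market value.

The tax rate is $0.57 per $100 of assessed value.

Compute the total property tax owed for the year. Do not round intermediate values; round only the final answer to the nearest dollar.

$10,365

Assessed value = $2,331,284 × 0.78 = $1,818,401.52
Tax = $1,818,401.52 × 0.0057 = $10,364.888664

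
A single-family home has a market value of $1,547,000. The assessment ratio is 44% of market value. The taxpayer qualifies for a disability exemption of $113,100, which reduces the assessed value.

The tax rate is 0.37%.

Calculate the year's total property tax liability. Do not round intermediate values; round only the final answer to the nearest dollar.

$2,100

Assessed value = $1,547,000 × 0.44 = $680,680
Taxable value = $680,680 − $113,100 = $567,580
Tax = $567,580 × 0.0037 = $2,100.046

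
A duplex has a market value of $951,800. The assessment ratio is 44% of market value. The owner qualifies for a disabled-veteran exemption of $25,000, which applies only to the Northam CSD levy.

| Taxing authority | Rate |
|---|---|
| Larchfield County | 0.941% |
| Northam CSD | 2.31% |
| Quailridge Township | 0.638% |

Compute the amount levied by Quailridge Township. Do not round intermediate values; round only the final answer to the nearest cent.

Assessed value = $951,800 × 0.44 = $418,792
Quailridge Township taxable value = $418,792 (exemption does not apply)
Quailridge Township levy = $418,792 × 0.00638 = $2,671.89296

$2,671.89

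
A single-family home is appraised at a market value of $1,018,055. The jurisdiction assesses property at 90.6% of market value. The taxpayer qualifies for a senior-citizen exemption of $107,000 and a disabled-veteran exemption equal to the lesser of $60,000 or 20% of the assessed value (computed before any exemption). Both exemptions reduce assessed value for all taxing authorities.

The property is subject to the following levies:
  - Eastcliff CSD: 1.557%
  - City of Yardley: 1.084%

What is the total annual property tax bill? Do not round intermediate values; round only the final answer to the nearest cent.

$19,949.00

Assessed value = $1,018,055 × 0.906 = $922,357.83
Disabled-veteran exemption = min($60,000, 20% × $922,357.83) = min($60,000, $184,471.566) = $60,000 (dollar cap binds)
Taxable value = $922,357.83 − $107,000 − $60,000 = $755,357.83
Eastcliff CSD: $755,357.83 × 0.01557 = $11,760.9214131
City of Yardley: $755,357.83 × 0.01084 = $8,188.0788772
Total = $19,949.0002903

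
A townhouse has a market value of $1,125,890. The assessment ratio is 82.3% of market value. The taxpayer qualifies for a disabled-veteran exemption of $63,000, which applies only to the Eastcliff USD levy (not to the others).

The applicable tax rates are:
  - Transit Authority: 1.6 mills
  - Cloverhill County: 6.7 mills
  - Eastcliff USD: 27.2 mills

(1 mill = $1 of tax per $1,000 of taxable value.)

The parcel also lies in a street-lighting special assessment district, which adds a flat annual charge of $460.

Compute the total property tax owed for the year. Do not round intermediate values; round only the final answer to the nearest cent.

Assessed value = $1,125,890 × 0.823 = $926,607.47
Transit Authority: $926,607.47 × 0.0016 = $1,482.571952
Cloverhill County: $926,607.47 × 0.0067 = $6,208.270049
Eastcliff USD: ($926,607.47 − $63,000) × 0.0272 = $863,607.47 × 0.0272 = $23,490.123184
Levies subtotal = $31,180.965185
Total = $31,180.965185 + $460 = $31,640.965185

$31,640.97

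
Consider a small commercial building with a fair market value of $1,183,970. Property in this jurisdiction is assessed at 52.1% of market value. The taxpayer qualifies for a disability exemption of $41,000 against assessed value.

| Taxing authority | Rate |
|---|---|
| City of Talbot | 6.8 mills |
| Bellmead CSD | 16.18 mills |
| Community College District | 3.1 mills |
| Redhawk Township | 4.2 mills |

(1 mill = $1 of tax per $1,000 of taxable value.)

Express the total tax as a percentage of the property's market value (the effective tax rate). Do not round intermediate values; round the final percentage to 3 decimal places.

1.473%

Assessed value = $1,183,970 × 0.521 = $616,848.37
Taxable value = $616,848.37 − $41,000 = $575,848.37
City of Talbot: $575,848.37 × 0.0068 = $3,915.768916
Bellmead CSD: $575,848.37 × 0.01618 = $9,317.2266266
Community College District: $575,848.37 × 0.0031 = $1,785.129947
Redhawk Township: $575,848.37 × 0.0042 = $2,418.563154
Total tax = $17,436.6886436
Effective rate = $17,436.6886436 ÷ $1,183,970 = 1.473% of market value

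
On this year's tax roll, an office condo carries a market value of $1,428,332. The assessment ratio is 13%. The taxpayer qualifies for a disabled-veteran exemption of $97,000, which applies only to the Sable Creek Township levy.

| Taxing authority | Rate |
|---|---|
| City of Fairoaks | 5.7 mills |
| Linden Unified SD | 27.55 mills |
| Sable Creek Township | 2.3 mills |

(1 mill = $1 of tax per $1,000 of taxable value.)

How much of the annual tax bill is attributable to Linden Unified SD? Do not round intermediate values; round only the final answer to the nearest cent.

Assessed value = $1,428,332 × 0.13 = $185,683.16
Linden Unified SD taxable value = $185,683.16 (exemption does not apply)
Linden Unified SD levy = $185,683.16 × 0.02755 = $5,115.571058

$5,115.57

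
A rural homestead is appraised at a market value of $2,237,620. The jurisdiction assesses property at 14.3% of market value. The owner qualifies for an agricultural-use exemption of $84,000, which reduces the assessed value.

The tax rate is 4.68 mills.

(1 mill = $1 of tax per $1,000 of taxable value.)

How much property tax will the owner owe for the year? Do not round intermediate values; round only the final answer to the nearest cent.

$1,104.38

Assessed value = $2,237,620 × 0.143 = $319,979.66
Taxable value = $319,979.66 − $84,000 = $235,979.66
Tax = $235,979.66 × 0.00468 = $1,104.3848088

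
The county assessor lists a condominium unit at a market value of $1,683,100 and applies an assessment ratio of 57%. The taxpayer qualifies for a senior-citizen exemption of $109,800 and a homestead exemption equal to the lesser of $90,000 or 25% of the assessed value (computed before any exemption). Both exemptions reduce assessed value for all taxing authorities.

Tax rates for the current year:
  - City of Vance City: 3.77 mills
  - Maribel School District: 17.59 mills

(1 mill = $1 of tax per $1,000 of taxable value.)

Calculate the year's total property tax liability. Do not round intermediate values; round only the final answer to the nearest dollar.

$16,224

Assessed value = $1,683,100 × 0.57 = $959,367
Homestead exemption = min($90,000, 25% × $959,367) = min($90,000, $239,841.75) = $90,000 (dollar cap binds)
Taxable value = $959,367 − $109,800 − $90,000 = $759,567
City of Vance City: $759,567 × 0.00377 = $2,863.56759
Maribel School District: $759,567 × 0.01759 = $13,360.78353
Total = $16,224.35112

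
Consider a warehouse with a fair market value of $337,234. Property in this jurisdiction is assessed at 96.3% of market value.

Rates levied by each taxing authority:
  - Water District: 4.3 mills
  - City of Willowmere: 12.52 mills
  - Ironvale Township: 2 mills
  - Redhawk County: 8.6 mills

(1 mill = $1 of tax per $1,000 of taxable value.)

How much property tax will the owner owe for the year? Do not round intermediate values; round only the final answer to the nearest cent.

$8,904.82

Assessed value = $337,234 × 0.963 = $324,756.342
Water District: $324,756.342 × 0.0043 = $1,396.4522706
City of Willowmere: $324,756.342 × 0.01252 = $4,065.94940184
Ironvale Township: $324,756.342 × 0.002 = $649.512684
Redhawk County: $324,756.342 × 0.0086 = $2,792.9045412
Total = $1,396.4522706 + $4,065.94940184 + $649.512684 + $2,792.9045412 = $8,904.81889764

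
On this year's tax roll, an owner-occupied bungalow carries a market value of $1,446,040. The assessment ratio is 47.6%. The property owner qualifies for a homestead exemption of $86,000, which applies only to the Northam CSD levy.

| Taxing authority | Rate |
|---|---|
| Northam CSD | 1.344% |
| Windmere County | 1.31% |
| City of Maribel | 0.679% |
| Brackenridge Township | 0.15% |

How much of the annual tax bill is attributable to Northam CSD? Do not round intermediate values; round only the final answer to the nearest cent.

Assessed value = $1,446,040 × 0.476 = $688,315.04
Northam CSD taxable value = $688,315.04 − $86,000 = $602,315.04
Northam CSD levy = $602,315.04 × 0.01344 = $8,095.1141376

$8,095.11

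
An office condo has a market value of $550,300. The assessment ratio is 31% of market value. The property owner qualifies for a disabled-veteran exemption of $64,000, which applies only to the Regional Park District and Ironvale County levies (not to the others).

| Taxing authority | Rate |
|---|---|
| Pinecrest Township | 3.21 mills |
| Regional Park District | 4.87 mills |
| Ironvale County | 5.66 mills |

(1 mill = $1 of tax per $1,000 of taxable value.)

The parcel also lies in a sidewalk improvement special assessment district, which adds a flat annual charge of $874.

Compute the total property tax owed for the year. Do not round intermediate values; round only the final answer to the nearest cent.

Assessed value = $550,300 × 0.31 = $170,593
Pinecrest Township: $170,593 × 0.00321 = $547.60353
Regional Park District: ($170,593 − $64,000) × 0.00487 = $106,593 × 0.00487 = $519.10791
Ironvale County: ($170,593 − $64,000) × 0.00566 = $106,593 × 0.00566 = $603.31638
Levies subtotal = $1,670.02782
Total = $1,670.02782 + $874 = $2,544.02782

$2,544.03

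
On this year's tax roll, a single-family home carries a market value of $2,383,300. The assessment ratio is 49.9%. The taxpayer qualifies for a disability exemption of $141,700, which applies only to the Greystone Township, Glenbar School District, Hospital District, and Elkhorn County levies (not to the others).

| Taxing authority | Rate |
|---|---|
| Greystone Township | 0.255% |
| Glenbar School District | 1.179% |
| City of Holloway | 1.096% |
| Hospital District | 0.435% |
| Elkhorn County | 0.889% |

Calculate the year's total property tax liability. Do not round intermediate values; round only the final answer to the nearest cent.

$41,926.25

Assessed value = $2,383,300 × 0.499 = $1,189,266.7
Greystone Township: ($1,189,266.7 − $141,700) × 0.00255 = $1,047,566.7 × 0.00255 = $2,671.295085
Glenbar School District: ($1,189,266.7 − $141,700) × 0.01179 = $1,047,566.7 × 0.01179 = $12,350.811393
City of Holloway: $1,189,266.7 × 0.01096 = $13,034.363032
Hospital District: ($1,189,266.7 − $141,700) × 0.00435 = $1,047,566.7 × 0.00435 = $4,556.915145
Elkhorn County: ($1,189,266.7 − $141,700) × 0.00889 = $1,047,566.7 × 0.00889 = $9,312.867963
Total = $41,926.252618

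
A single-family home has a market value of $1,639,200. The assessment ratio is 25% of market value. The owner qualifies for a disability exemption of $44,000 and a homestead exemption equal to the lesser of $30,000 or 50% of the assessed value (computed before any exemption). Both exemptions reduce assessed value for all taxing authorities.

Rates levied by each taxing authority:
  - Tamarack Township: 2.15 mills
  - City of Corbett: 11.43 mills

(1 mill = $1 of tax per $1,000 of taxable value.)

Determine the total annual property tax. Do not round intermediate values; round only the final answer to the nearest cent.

Assessed value = $1,639,200 × 0.25 = $409,800
Homestead exemption = min($30,000, 50% × $409,800) = min($30,000, $204,900) = $30,000 (dollar cap binds)
Taxable value = $409,800 − $44,000 − $30,000 = $335,800
Tamarack Township: $335,800 × 0.00215 = $721.97
City of Corbett: $335,800 × 0.01143 = $3,838.194
Total = $4,560.164

$4,560.16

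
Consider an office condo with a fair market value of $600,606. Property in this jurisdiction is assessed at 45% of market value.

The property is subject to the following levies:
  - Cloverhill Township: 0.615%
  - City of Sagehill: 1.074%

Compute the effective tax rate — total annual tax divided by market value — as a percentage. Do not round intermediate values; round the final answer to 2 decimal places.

0.76%

Assessed value = $600,606 × 0.45 = $270,272.7
Cloverhill Township: $270,272.7 × 0.00615 = $1,662.177105
City of Sagehill: $270,272.7 × 0.01074 = $2,902.728798
Total tax = $4,564.905903
Effective rate = $4,564.905903 ÷ $600,606 = 0.76% of market value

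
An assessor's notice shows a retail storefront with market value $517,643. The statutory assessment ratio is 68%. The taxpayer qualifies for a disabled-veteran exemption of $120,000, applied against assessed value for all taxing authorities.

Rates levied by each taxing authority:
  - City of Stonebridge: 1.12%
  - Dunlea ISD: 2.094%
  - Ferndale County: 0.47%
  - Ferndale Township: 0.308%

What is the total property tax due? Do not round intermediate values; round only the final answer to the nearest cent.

$9,261.33

Assessed value = $517,643 × 0.68 = $351,997.24
Taxable value = $351,997.24 − $120,000 = $231,997.24
City of Stonebridge: $231,997.24 × 0.0112 = $2,598.369088
Dunlea ISD: $231,997.24 × 0.02094 = $4,858.0222056
Ferndale County: $231,997.24 × 0.0047 = $1,090.387028
Ferndale Township: $231,997.24 × 0.00308 = $714.5514992
Total = $2,598.369088 + $4,858.0222056 + $1,090.387028 + $714.5514992 = $9,261.3298208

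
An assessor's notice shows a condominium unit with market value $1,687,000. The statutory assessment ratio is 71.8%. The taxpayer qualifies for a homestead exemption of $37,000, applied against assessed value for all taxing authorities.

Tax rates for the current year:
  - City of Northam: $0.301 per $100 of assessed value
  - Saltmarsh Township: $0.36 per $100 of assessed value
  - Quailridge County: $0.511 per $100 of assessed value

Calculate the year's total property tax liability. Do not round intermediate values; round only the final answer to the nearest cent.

$13,762.40

Assessed value = $1,687,000 × 0.718 = $1,211,266
Taxable value = $1,211,266 − $37,000 = $1,174,266
City of Northam: $1,174,266 × 0.00301 = $3,534.54066
Saltmarsh Township: $1,174,266 × 0.0036 = $4,227.3576
Quailridge County: $1,174,266 × 0.00511 = $6,000.49926
Total = $3,534.54066 + $4,227.3576 + $6,000.49926 = $13,762.39752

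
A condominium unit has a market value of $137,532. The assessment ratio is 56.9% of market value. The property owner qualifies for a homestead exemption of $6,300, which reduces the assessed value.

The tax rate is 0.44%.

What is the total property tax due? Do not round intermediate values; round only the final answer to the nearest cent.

Assessed value = $137,532 × 0.569 = $78,255.708
Taxable value = $78,255.708 − $6,300 = $71,955.708
Tax = $71,955.708 × 0.0044 = $316.6051152

$316.61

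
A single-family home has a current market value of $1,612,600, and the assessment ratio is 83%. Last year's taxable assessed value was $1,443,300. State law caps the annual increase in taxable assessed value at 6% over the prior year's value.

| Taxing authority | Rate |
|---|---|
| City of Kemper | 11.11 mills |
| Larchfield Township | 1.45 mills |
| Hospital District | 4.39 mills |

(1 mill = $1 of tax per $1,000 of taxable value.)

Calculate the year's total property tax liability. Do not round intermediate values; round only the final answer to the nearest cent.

$22,686.86

Uncapped assessed value = $1,612,600 × 0.83 = $1,338,458
Cap limit = $1,443,300 × 1.06 = $1,529,898
Taxable assessed value = min($1,338,458, $1,529,898) = $1,338,458 (cap does not bind)
City of Kemper: $1,338,458 × 0.01111 = $14,870.26838
Larchfield Township: $1,338,458 × 0.00145 = $1,940.7641
Hospital District: $1,338,458 × 0.00439 = $5,875.83062
Total = $22,686.8631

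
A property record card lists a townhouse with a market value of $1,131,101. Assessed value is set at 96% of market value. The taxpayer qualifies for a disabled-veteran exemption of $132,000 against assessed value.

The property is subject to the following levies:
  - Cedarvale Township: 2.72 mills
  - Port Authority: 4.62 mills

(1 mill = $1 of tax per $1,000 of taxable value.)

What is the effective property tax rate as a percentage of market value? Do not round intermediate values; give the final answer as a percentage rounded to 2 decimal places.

0.62%

Assessed value = $1,131,101 × 0.96 = $1,085,856.96
Taxable value = $1,085,856.96 − $132,000 = $953,856.96
Cedarvale Township: $953,856.96 × 0.00272 = $2,594.4909312
Port Authority: $953,856.96 × 0.00462 = $4,406.8191552
Total tax = $7,001.3100864
Effective rate = $7,001.3100864 ÷ $1,131,101 = 0.62% of market value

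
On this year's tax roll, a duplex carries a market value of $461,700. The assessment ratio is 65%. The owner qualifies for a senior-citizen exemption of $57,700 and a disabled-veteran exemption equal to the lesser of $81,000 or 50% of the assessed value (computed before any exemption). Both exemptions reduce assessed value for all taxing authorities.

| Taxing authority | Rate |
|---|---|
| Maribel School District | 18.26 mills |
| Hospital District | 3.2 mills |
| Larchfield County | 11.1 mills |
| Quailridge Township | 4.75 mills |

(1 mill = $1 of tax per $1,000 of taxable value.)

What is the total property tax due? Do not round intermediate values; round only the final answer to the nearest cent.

$6,022.02

Assessed value = $461,700 × 0.65 = $300,105
Disabled-veteran exemption = min($81,000, 50% × $300,105) = min($81,000, $150,052.5) = $81,000 (dollar cap binds)
Taxable value = $300,105 − $57,700 − $81,000 = $161,405
Maribel School District: $161,405 × 0.01826 = $2,947.2553
Hospital District: $161,405 × 0.0032 = $516.496
Larchfield County: $161,405 × 0.0111 = $1,791.5955
Quailridge Township: $161,405 × 0.00475 = $766.67375
Total = $6,022.02055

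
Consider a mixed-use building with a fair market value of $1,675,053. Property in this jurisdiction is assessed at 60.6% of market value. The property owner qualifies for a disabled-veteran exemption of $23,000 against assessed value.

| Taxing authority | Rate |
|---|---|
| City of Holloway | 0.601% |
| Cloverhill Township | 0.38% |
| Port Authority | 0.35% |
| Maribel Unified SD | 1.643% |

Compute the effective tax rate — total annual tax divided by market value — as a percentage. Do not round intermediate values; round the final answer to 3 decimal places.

1.761%

Assessed value = $1,675,053 × 0.606 = $1,015,082.118
Taxable value = $1,015,082.118 − $23,000 = $992,082.118
City of Holloway: $992,082.118 × 0.00601 = $5,962.41352918
Cloverhill Township: $992,082.118 × 0.0038 = $3,769.9120484
Port Authority: $992,082.118 × 0.0035 = $3,472.287413
Maribel Unified SD: $992,082.118 × 0.01643 = $16,299.90919874
Total tax = $29,504.52218932
Effective rate = $29,504.52218932 ÷ $1,675,053 = 1.761% of market value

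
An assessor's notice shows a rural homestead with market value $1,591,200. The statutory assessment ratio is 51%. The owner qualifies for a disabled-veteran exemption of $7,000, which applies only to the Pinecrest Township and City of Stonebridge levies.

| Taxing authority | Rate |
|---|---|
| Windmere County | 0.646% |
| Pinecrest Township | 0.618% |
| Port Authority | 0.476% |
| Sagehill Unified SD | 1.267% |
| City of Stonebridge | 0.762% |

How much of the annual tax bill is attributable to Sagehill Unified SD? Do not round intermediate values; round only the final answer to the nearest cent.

$10,281.86

Assessed value = $1,591,200 × 0.51 = $811,512
Sagehill Unified SD taxable value = $811,512 (exemption does not apply)
Sagehill Unified SD levy = $811,512 × 0.01267 = $10,281.85704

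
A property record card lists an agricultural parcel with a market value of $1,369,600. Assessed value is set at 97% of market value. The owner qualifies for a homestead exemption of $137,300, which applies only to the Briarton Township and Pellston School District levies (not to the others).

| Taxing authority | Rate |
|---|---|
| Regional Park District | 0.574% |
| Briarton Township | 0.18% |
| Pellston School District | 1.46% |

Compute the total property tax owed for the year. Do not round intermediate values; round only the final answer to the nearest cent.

$27,161.54

Assessed value = $1,369,600 × 0.97 = $1,328,512
Regional Park District: $1,328,512 × 0.00574 = $7,625.65888
Briarton Township: ($1,328,512 − $137,300) × 0.0018 = $1,191,212 × 0.0018 = $2,144.1816
Pellston School District: ($1,328,512 − $137,300) × 0.0146 = $1,191,212 × 0.0146 = $17,391.6952
Total = $27,161.53568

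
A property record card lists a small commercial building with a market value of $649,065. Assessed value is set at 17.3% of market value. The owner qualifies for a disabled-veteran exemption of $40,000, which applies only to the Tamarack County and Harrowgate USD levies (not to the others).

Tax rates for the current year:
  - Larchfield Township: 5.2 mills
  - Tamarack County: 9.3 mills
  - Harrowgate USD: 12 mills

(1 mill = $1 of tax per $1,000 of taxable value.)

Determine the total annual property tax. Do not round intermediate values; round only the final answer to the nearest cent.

Assessed value = $649,065 × 0.173 = $112,288.245
Larchfield Township: $112,288.245 × 0.0052 = $583.898874
Tamarack County: ($112,288.245 − $40,000) × 0.0093 = $72,288.245 × 0.0093 = $672.2806785
Harrowgate USD: ($112,288.245 − $40,000) × 0.012 = $72,288.245 × 0.012 = $867.45894
Total = $2,123.6384925

$2,123.64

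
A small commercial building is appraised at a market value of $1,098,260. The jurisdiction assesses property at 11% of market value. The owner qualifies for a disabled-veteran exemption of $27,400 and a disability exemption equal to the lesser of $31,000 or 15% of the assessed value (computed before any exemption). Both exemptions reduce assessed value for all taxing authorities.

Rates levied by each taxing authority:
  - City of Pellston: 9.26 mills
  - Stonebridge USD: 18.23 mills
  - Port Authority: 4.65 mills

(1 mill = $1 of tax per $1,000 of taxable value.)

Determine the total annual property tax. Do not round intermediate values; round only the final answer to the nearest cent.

$2,419.73

Assessed value = $1,098,260 × 0.11 = $120,808.6
Disability exemption = min($31,000, 15% × $120,808.6) = min($31,000, $18,121.29) = $18,121.29 (percentage binds)
Taxable value = $120,808.6 − $27,400 − $18,121.29 = $75,287.31
City of Pellston: $75,287.31 × 0.00926 = $697.1604906
Stonebridge USD: $75,287.31 × 0.01823 = $1,372.4876613
Port Authority: $75,287.31 × 0.00465 = $350.0859915
Total = $2,419.7341434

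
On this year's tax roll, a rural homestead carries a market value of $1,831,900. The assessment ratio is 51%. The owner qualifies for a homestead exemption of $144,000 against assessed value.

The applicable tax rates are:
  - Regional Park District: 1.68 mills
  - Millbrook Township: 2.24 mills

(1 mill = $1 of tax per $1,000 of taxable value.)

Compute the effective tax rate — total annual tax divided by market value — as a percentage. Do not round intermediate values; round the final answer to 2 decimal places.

Assessed value = $1,831,900 × 0.51 = $934,269
Taxable value = $934,269 − $144,000 = $790,269
Regional Park District: $790,269 × 0.00168 = $1,327.65192
Millbrook Township: $790,269 × 0.00224 = $1,770.20256
Total tax = $3,097.85448
Effective rate = $3,097.85448 ÷ $1,831,900 = 0.17% of market value

0.17%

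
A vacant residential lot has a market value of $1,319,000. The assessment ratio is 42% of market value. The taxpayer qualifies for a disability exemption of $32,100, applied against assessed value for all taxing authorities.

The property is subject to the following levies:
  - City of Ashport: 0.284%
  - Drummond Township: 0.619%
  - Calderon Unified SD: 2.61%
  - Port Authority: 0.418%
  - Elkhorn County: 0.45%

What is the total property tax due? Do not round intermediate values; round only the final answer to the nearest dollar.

$22,864

Assessed value = $1,319,000 × 0.42 = $553,980
Taxable value = $553,980 − $32,100 = $521,880
City of Ashport: $521,880 × 0.00284 = $1,482.1392
Drummond Township: $521,880 × 0.00619 = $3,230.4372
Calderon Unified SD: $521,880 × 0.0261 = $13,621.068
Port Authority: $521,880 × 0.00418 = $2,181.4584
Elkhorn County: $521,880 × 0.0045 = $2,348.46
Total = $1,482.1392 + $3,230.4372 + $13,621.068 + $2,181.4584 + $2,348.46 = $22,863.5628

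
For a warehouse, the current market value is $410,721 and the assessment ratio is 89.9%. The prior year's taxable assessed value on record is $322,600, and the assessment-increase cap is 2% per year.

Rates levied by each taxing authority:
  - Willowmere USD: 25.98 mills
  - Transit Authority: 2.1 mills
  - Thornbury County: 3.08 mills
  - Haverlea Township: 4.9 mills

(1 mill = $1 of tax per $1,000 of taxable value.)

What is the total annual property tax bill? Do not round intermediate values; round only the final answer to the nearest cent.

$11,865.62

Uncapped assessed value = $410,721 × 0.899 = $369,238.179
Cap limit = $322,600 × 1.02 = $329,052
Taxable assessed value = min($369,238.179, $329,052) = $329,052 (cap binds)
Willowmere USD: $329,052 × 0.02598 = $8,548.77096
Transit Authority: $329,052 × 0.0021 = $691.0092
Thornbury County: $329,052 × 0.00308 = $1,013.48016
Haverlea Township: $329,052 × 0.0049 = $1,612.3548
Total = $11,865.61512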